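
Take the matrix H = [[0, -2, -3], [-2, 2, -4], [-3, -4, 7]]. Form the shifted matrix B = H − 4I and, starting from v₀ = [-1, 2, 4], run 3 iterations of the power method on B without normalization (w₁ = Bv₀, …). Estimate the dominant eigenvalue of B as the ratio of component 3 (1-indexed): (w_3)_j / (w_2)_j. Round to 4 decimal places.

B = H − 4I has rows (-4, -2, -3); (-2, -2, -4); (-3, -4, 3)
w1 = Bv₀ = (-12, -18, 7)
w2 = Bw1 = (63, 32, 129)
w3 = Bw2 = (-703, -706, 70)
Ratio: 70/129 = 0.5426

0.5426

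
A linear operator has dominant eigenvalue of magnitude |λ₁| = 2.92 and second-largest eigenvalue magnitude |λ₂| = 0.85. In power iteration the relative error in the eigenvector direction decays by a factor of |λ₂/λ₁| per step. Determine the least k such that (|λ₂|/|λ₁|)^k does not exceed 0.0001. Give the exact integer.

8

|λ₂/λ₁| = 0.85/2.92 = 0.29110
Need k ≥ ln(0.0001) / ln(0.29110) = -9.2103 / -1.2341 ≈ 7.463
Smallest integer k satisfying the bound: 8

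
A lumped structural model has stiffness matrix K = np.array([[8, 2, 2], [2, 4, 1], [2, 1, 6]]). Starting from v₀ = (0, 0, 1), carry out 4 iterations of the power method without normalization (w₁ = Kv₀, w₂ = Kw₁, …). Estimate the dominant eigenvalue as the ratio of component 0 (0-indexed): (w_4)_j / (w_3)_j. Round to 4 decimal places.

w1 = Kv₀ = (8·0 + 2·0 + 2·1; 2·0 + 4·0 + 1·1; 2·0 + 1·0 + 6·1) = (2, 1, 6)
w2 = Kw1 = (8·2 + 2·1 + 2·6; 2·2 + 4·1 + 1·6; 2·2 + 1·1 + 6·6) = (30, 14, 41)
w3 = Kw2 = (350, 157, 320)
w4 = Kw3 = (3754, 1648, 2777)
Ratio at component: 3754 / 350 = 10.7257

10.7257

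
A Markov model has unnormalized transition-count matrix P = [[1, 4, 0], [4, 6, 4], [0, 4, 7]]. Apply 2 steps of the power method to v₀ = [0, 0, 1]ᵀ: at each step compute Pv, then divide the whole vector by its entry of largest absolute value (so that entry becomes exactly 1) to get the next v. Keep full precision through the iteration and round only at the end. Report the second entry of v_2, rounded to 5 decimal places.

Pv0 = (0.000000, 4.000000, 7.000000); divide by 7.000000 → v1 = (0.000000, 0.571429, 1.000000)
Pv1 = (2.285714, 7.428571, 9.285714); divide by 9.285714 → v2 = (0.246154, 0.800000, 1.000000)
Requested entry of v2: 52/65 = 0.80000

0.80000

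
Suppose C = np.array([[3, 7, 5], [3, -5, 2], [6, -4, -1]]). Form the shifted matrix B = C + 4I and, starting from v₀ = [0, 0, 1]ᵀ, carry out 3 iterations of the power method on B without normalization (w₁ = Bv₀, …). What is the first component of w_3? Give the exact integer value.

736

B = C + 4I has rows (7, 7, 5); (3, -1, 2); (6, -4, 3)
w1 = Bv₀ = (5, 2, 3)
w2 = Bw1 = (64, 19, 31)
w3 = Bw2 = (736, 235, 401)
Requested component of w3: 736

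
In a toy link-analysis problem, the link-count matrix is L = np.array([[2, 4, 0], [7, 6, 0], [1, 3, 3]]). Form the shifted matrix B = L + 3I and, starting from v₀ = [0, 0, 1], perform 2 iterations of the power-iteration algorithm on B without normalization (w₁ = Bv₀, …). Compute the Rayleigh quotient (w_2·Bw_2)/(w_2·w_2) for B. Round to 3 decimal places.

6.000

B = L + 3I has rows (5, 4, 0); (7, 9, 0); (1, 3, 6)
w1 = Bv₀ = (5·0 + 4·0 + 0·1; 7·0 + 9·0 + 0·1; 1·0 + 3·0 + 6·1) = (0, 0, 6)
w2 = Bw1 = (5·0 + 4·0 + 0·6; 7·0 + 9·0 + 0·6; 1·0 + 3·0 + 6·6) = (0, 0, 36)
Bw2 = (0, 0, 216)
w2·Bw2 = 7776; w2·w2 = 1296; μ ≈ 7776/1296 = 6.000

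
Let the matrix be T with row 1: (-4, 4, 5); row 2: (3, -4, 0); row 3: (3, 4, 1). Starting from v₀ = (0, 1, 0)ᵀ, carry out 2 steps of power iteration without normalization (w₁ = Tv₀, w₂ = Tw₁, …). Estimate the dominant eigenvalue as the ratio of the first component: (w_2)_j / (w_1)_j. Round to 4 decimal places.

-3.0000

w1 = Tv₀ = (4, -4, 4)
w2 = Tw1 = (-12, 28, 0)
Ratio at component: -12 / 4 = -3.0000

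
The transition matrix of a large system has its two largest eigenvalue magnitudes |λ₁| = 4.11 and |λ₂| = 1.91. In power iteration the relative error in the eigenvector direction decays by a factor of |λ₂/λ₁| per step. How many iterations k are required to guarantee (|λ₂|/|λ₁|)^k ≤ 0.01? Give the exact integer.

7

|λ₂/λ₁| = 1.91/4.11 = 0.46472
Need k ≥ ln(0.01) / ln(0.46472) = -4.6052 / -0.7663 ≈ 6.009
Smallest integer k satisfying the bound: 7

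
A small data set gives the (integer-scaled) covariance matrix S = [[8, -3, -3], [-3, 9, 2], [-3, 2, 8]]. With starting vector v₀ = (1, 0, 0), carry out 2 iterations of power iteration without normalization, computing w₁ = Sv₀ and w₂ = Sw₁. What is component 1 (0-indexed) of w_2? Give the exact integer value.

w1 = Sv₀ = (8·1 + (-3)·0 + (-3)·0; (-3)·1 + 9·0 + 2·0; (-3)·1 + 2·0 + 8·0) = (8, -3, -3)
w2 = Sw1 = (8·8 + (-3)·(-3) + (-3)·(-3); (-3)·8 + 9·(-3) + 2·(-3); (-3)·8 + 2·(-3) + 8·(-3)) = (82, -57, -54)
The requested component of w2 is -57.

-57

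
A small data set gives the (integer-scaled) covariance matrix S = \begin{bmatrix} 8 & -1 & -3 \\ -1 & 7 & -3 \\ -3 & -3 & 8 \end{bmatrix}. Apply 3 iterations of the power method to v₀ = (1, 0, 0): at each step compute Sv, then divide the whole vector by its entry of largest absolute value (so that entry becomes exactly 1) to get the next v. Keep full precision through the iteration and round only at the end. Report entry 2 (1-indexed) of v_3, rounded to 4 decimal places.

Sv0 = (8.00000, -1.00000, -3.00000); divide by 8.00000 → v1 = (1.00000, -0.12500, -0.37500)
Sv1 = (9.25000, -0.75000, -5.62500); divide by 9.25000 → v2 = (1.00000, -0.08108, -0.60811)
Sv2 = (9.90541, 0.25676, -7.62162); divide by 9.90541 → v3 = (1.00000, 0.02592, -0.76944)
Requested entry of v3: 19/733 = 0.0259

0.0259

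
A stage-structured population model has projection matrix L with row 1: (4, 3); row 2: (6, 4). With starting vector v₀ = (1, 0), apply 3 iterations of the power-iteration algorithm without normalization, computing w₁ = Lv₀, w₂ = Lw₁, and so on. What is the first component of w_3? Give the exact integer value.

280

w1 = Lv₀ = (4, 6)
w2 = Lw1 = (34, 48)
w3 = Lw2 = (280, 396)
The requested component of w3 is 280.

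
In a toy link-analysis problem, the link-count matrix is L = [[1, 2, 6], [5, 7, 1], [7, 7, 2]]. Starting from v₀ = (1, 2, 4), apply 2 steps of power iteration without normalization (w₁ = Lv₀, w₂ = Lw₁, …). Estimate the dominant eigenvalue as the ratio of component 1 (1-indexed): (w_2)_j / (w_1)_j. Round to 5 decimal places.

λ ≈ 8.58621

w1 = Lv₀ = (1·1 + 2·2 + 6·4; 5·1 + 7·2 + 1·4; 7·1 + 7·2 + 2·4) = (29, 23, 29)
w2 = Lw1 = (1·29 + 2·23 + 6·29; 5·29 + 7·23 + 1·29; 7·29 + 7·23 + 2·29) = (249, 335, 422)
Ratio at component: 249 / 29 = 8.58621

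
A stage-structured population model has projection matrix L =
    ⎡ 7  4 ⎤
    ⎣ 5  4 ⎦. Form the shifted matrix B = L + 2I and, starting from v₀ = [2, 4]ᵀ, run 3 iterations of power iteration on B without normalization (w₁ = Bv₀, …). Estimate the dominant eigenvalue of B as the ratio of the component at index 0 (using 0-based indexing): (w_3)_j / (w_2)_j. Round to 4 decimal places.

12.3846

B = L + 2I has rows (9, 4); (5, 6)
w1 = Bv₀ = (34, 34)
w2 = Bw1 = (442, 374)
w3 = Bw2 = (5474, 4454)
Ratio: 5474/442 = 12.3846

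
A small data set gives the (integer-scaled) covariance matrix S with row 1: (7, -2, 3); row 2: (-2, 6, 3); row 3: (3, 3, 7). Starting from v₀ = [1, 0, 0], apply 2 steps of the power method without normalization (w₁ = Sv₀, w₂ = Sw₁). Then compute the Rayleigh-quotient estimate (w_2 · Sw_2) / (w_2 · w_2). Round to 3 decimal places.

w1 = Sv₀ = (7·1 + (-2)·0 + 3·0; (-2)·1 + 6·0 + 3·0; 3·1 + 3·0 + 7·0) = (7, -2, 3)
w2 = Sw1 = (7·7 + (-2)·(-2) + 3·3; (-2)·7 + 6·(-2) + 3·3; 3·7 + 3·(-2) + 7·3) = (62, -17, 36)
Sw2 = (576, -118, 387)
w2·Sw2 = 62·576 + (-17)·(-118) + 36·387 = 51650; w2·w2 = 62·62 + (-17)·(-17) + 36·36 = 5429
λ ≈ 51650/5429 = 9.514

9.514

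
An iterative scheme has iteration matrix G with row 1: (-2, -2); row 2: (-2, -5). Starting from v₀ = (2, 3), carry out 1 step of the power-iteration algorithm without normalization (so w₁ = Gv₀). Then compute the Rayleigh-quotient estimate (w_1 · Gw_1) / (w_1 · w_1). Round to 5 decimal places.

-5.99783

w1 = Gv₀ = (-10, -19)
Gw1 = (58, 115)
w1·Gw1 = (-10)·58 + (-19)·115 = -2765; w1·w1 = (-10)·(-10) + (-19)·(-19) = 461
λ ≈ -2765/461 = -5.99783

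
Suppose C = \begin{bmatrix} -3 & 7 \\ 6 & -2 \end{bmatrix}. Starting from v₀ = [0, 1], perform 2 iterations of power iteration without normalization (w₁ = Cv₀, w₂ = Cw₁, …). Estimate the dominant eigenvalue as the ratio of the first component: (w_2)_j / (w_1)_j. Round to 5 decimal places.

-5.00000

w1 = Cv₀ = (7, -2)
w2 = Cw1 = (-35, 46)
Ratio at component: -35 / 7 = -5.00000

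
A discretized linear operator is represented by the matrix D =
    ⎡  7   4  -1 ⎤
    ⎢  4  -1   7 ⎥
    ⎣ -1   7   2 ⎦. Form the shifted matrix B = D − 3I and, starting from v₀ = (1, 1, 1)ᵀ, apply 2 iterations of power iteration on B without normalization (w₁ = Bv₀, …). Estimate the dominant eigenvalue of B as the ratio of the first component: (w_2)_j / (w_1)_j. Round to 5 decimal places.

μ ≈ 7.28571

B = D − 3I has rows (4, 4, -1); (4, -4, 7); (-1, 7, -1)
w1 = Bv₀ = (4·1 + 4·1 + (-1)·1; 4·1 + (-4)·1 + 7·1; (-1)·1 + 7·1 + (-1)·1) = (7, 7, 5)
w2 = Bw1 = (4·7 + 4·7 + (-1)·5; 4·7 + (-4)·7 + 7·5; (-1)·7 + 7·7 + (-1)·5) = (51, 35, 37)
Ratio: 51/7 = 7.28571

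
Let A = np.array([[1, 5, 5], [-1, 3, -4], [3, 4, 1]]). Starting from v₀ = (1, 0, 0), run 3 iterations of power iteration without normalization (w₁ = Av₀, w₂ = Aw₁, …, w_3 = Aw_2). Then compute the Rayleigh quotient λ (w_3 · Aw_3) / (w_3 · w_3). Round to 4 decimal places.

w1 = Av₀ = (1, -1, 3)
w2 = Aw1 = (11, -16, 2)
w3 = Aw2 = (-59, -67, -29)
Aw3 = (-539, -26, -474)
w3·Aw3 = (-59)·(-539) + (-67)·(-26) + (-29)·(-474) = 47289; w3·w3 = (-59)·(-59) + (-67)·(-67) + (-29)·(-29) = 8811
λ ≈ 47289/8811 = 5.3670

5.3670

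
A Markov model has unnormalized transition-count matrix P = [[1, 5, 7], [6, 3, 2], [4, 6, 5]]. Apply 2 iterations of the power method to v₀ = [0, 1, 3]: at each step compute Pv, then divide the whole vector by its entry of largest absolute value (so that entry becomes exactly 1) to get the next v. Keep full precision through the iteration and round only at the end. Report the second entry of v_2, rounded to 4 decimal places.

Pv0 = (26.00000, 9.00000, 21.00000); divide by 26.00000 → v1 = (1.00000, 0.34615, 0.80769)
Pv1 = (8.38462, 8.65385, 10.11538); divide by 10.11538 → v2 = (0.82890, 0.85551, 1.00000)
Requested entry of v2: 225/263 = 0.8555

0.8555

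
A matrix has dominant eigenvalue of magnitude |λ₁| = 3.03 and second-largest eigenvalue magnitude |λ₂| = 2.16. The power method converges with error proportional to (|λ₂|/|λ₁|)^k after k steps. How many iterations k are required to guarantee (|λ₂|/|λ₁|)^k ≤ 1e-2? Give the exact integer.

|λ₂/λ₁| = 2.16/3.03 = 0.71287
Need k ≥ ln(1e-2) / ln(0.71287) = -4.6052 / -0.3385 ≈ 13.606
Smallest integer k satisfying the bound: 14

14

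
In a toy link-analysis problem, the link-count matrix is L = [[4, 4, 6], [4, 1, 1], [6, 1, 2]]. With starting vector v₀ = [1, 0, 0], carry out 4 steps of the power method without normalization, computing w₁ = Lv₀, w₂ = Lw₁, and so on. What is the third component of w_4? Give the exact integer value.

w1 = Lv₀ = (4, 4, 6)
w2 = Lw1 = (68, 26, 40)
w3 = Lw2 = (616, 338, 514)
w4 = Lw3 = (6900, 3316, 5062)
The requested component of w4 is 5062.

5062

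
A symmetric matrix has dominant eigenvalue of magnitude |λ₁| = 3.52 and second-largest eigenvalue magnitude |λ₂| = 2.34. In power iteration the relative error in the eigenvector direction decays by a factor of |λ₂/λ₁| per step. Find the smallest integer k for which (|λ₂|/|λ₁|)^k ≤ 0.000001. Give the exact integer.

34

|λ₂/λ₁| = 2.34/3.52 = 0.66477
Need k ≥ ln(0.000001) / ln(0.66477) = -13.8155 / -0.4083 ≈ 33.836
Smallest integer k satisfying the bound: 34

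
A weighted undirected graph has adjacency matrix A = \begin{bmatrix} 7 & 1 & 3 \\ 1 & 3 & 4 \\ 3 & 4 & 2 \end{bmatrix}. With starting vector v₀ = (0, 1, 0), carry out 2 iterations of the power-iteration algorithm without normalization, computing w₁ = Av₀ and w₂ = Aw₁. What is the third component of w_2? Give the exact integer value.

23

w1 = Av₀ = (1, 3, 4)
w2 = Aw1 = (22, 26, 23)
The requested component of w2 is 23.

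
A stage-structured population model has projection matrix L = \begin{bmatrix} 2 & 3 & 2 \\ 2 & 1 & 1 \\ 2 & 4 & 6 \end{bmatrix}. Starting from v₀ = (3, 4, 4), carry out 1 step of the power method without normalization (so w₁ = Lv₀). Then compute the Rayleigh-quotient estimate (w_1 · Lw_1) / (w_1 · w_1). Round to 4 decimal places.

8.0549

w1 = Lv₀ = (2·3 + 3·4 + 2·4; 2·3 + 1·4 + 1·4; 2·3 + 4·4 + 6·4) = (26, 14, 46)
Lw1 = (186, 112, 384)
w1·Lw1 = 26·186 + 14·112 + 46·384 = 24068; w1·w1 = 26·26 + 14·14 + 46·46 = 2988
λ ≈ 24068/2988 = 8.0549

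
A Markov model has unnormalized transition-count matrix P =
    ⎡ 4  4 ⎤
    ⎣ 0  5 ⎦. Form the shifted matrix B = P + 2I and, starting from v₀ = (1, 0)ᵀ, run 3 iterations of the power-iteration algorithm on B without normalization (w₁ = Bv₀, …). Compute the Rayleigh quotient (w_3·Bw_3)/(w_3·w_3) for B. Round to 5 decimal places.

6.00000

B = P + 2I has rows (6, 4); (0, 7)
w1 = Bv₀ = (6, 0)
w2 = Bw1 = (36, 0)
w3 = Bw2 = (216, 0)
Bw3 = (1296, 0)
w3·Bw3 = 279936; w3·w3 = 46656; μ ≈ 279936/46656 = 6.00000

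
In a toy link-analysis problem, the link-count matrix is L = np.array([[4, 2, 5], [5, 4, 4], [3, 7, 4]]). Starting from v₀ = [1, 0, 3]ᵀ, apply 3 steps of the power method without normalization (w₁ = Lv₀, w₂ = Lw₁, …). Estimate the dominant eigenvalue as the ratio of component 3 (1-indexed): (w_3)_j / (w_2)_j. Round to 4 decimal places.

w1 = Lv₀ = (4·1 + 2·0 + 5·3; 5·1 + 4·0 + 4·3; 3·1 + 7·0 + 4·3) = (19, 17, 15)
w2 = Lw1 = (4·19 + 2·17 + 5·15; 5·19 + 4·17 + 4·15; 3·19 + 7·17 + 4·15) = (185, 223, 236)
w3 = Lw2 = (2366, 2761, 3060)
Ratio at component: 3060 / 236 = 12.9661

λ ≈ 12.9661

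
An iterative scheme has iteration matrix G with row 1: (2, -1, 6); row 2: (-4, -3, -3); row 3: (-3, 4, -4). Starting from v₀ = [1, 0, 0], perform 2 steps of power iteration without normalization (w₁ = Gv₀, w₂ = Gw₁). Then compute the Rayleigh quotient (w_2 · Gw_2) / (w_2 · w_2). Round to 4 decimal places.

w1 = Gv₀ = (2, -4, -3)
w2 = Gw1 = (-10, 13, -10)
Gw2 = (-93, 31, 122)
w2·Gw2 = (-10)·(-93) + 13·31 + (-10)·122 = 113; w2·w2 = (-10)·(-10) + 13·13 + (-10)·(-10) = 369
λ ≈ 113/369 = 0.3062

λ ≈ 0.3062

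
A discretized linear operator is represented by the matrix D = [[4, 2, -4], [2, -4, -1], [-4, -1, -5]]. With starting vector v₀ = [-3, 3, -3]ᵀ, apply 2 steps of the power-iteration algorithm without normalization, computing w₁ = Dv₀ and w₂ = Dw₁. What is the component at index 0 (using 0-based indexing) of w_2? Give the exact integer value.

w1 = Dv₀ = (4·(-3) + 2·3 + (-4)·(-3); 2·(-3) + (-4)·3 + (-1)·(-3); (-4)·(-3) + (-1)·3 + (-5)·(-3)) = (6, -15, 24)
w2 = Dw1 = (4·6 + 2·(-15) + (-4)·24; 2·6 + (-4)·(-15) + (-1)·24; (-4)·6 + (-1)·(-15) + (-5)·24) = (-102, 48, -129)
The requested component of w2 is -102.

-102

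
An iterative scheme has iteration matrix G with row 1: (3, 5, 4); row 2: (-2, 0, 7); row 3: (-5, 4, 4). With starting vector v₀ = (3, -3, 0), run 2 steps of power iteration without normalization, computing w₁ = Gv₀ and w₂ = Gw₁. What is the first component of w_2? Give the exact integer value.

-156

w1 = Gv₀ = (-6, -6, -27)
w2 = Gw1 = (-156, -177, -102)
The requested component of w2 is -156.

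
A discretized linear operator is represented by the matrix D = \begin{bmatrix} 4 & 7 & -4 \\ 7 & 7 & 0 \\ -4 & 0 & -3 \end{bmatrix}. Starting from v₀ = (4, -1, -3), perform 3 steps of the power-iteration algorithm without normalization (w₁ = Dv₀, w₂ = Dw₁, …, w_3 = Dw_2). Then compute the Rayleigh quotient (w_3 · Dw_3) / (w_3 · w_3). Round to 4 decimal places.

λ ≈ 13.0691

w1 = Dv₀ = (21, 21, -7)
w2 = Dw1 = (259, 294, -63)
w3 = Dw2 = (3346, 3871, -847)
Dw3 = (43869, 50519, -10843)
w3·Dw3 = 3346·43869 + 3871·50519 + (-847)·(-10843) = 351528744; w3·w3 = 3346·3346 + 3871·3871 + (-847)·(-847) = 26897766
λ ≈ 351528744/26897766 = 13.0691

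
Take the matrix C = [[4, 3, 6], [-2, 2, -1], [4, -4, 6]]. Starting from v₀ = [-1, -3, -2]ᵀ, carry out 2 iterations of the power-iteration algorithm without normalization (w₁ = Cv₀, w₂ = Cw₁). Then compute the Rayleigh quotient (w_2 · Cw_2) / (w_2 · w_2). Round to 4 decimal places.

w1 = Cv₀ = (-25, -2, -4)
w2 = Cw1 = (-130, 50, -116)
Cw2 = (-1066, 476, -1416)
w2·Cw2 = (-130)·(-1066) + 50·476 + (-116)·(-1416) = 326636; w2·w2 = (-130)·(-130) + 50·50 + (-116)·(-116) = 32856
λ ≈ 326636/32856 = 9.9414

9.9414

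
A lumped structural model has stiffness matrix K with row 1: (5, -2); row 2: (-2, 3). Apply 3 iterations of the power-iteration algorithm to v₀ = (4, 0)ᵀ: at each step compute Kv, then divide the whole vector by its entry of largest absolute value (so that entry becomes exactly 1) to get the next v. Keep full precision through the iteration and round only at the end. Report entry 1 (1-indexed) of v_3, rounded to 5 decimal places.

1.00000

Kv0 = (20.000000, -8.000000); divide by 20.000000 → v1 = (1.000000, -0.400000)
Kv1 = (5.800000, -3.200000); divide by 5.800000 → v2 = (1.000000, -0.551724)
Kv2 = (6.103448, -3.655172); divide by 6.103448 → v3 = (1.000000, -0.598870)
Requested entry of v3: 708/708 = 1.00000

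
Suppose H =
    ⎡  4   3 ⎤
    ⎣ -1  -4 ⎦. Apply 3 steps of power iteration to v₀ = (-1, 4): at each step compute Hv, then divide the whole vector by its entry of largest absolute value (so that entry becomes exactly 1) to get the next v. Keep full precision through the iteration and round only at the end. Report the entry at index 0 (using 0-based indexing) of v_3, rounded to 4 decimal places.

-0.5333

Hv0 = (8.00000, -15.00000); divide by -15.00000 → v1 = (-0.53333, 1.00000)
Hv1 = (0.86667, -3.46667); divide by -3.46667 → v2 = (-0.25000, 1.00000)
Hv2 = (2.00000, -3.75000); divide by -3.75000 → v3 = (-0.53333, 1.00000)
Requested entry of v3: 104/-195 = -0.5333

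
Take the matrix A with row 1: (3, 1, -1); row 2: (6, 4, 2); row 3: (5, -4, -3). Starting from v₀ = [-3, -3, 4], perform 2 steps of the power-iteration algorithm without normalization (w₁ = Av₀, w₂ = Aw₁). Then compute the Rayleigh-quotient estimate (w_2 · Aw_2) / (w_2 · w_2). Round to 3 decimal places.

w1 = Av₀ = (3·(-3) + 1·(-3) + (-1)·4; 6·(-3) + 4·(-3) + 2·4; 5·(-3) + (-4)·(-3) + (-3)·4) = (-16, -22, -15)
w2 = Aw1 = (3·(-16) + 1·(-22) + (-1)·(-15); 6·(-16) + 4·(-22) + 2·(-15); 5·(-16) + (-4)·(-22) + (-3)·(-15)) = (-55, -214, 53)
Aw2 = (-432, -1080, 422)
w2·Aw2 = (-55)·(-432) + (-214)·(-1080) + 53·422 = 277246; w2·w2 = (-55)·(-55) + (-214)·(-214) + 53·53 = 51630
λ ≈ 277246/51630 = 5.370

λ ≈ 5.370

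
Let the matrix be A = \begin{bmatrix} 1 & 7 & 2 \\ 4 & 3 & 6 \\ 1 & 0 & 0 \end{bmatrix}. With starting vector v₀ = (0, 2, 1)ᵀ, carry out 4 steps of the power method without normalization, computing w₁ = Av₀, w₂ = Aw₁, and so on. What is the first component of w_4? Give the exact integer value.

6604

w1 = Av₀ = (16, 12, 0)
w2 = Aw1 = (100, 100, 16)
w3 = Aw2 = (832, 796, 100)
w4 = Aw3 = (6604, 6316, 832)
The requested component of w4 is 6604.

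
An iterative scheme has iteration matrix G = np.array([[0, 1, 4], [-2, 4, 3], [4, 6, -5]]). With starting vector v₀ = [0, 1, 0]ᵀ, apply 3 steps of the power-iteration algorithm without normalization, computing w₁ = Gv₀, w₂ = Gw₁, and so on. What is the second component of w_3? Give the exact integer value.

w1 = Gv₀ = (1, 4, 6)
w2 = Gw1 = (28, 32, -2)
w3 = Gw2 = (24, 66, 314)
The requested component of w3 is 66.

66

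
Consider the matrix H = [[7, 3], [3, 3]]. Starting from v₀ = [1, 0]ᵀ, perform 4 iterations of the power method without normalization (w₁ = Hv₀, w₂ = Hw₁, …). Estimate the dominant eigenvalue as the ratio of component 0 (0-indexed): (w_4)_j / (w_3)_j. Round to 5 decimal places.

w1 = Hv₀ = (7·1 + 3·0; 3·1 + 3·0) = (7, 3)
w2 = Hw1 = (7·7 + 3·3; 3·7 + 3·3) = (58, 30)
w3 = Hw2 = (496, 264)
w4 = Hw3 = (4264, 2280)
Ratio at component: 4264 / 496 = 8.59677

8.59677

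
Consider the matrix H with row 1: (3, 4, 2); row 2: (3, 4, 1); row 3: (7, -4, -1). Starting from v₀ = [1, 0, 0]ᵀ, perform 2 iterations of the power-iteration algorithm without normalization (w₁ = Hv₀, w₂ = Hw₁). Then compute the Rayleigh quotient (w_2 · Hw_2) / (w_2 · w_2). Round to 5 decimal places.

7.01888

w1 = Hv₀ = (3, 3, 7)
w2 = Hw1 = (35, 28, 2)
Hw2 = (221, 219, 131)
w2·Hw2 = 35·221 + 28·219 + 2·131 = 14129; w2·w2 = 35·35 + 28·28 + 2·2 = 2013
λ ≈ 14129/2013 = 7.01888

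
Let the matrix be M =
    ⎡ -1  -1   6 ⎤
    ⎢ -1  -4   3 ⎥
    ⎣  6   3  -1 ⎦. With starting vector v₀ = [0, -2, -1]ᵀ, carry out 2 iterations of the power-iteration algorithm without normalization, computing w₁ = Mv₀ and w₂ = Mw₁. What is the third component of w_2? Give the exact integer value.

-4

w1 = Mv₀ = (-4, 5, -5)
w2 = Mw1 = (-31, -31, -4)
The requested component of w2 is -4.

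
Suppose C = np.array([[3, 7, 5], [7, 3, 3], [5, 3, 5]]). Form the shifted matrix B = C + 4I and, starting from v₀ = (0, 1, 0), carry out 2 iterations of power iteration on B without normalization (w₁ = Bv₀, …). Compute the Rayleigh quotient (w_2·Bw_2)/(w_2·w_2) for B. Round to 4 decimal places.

B = C + 4I has rows (7, 7, 5); (7, 7, 3); (5, 3, 9)
w1 = Bv₀ = (7, 7, 3)
w2 = Bw1 = (113, 107, 83)
Bw2 = (1955, 1789, 1633)
w2·Bw2 = 547877; w2·w2 = 31107; μ ≈ 547877/31107 = 17.6127

17.6127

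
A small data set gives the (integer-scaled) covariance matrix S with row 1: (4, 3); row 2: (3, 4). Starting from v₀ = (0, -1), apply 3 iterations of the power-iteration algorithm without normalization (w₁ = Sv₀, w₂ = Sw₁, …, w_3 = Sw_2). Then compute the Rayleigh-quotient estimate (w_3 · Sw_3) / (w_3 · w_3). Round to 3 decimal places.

w1 = Sv₀ = (4·0 + 3·(-1); 3·0 + 4·(-1)) = (-3, -4)
w2 = Sw1 = (4·(-3) + 3·(-4); 3·(-3) + 4·(-4)) = (-24, -25)
w3 = Sw2 = (-171, -172)
Sw3 = (-1200, -1201)
w3·Sw3 = (-171)·(-1200) + (-172)·(-1201) = 411772; w3·w3 = (-171)·(-171) + (-172)·(-172) = 58825
λ ≈ 411772/58825 = 7.000

7.000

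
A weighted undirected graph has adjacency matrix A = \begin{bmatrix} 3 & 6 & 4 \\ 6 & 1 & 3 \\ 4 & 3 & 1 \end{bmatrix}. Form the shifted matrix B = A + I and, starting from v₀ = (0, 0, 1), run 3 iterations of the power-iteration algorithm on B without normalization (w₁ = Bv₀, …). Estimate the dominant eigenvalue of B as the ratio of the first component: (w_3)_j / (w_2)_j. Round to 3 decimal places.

B = A + I has rows (4, 6, 4); (6, 2, 3); (4, 3, 2)
w1 = Bv₀ = (4·0 + 6·0 + 4·1; 6·0 + 2·0 + 3·1; 4·0 + 3·0 + 2·1) = (4, 3, 2)
w2 = Bw1 = (4·4 + 6·3 + 4·2; 6·4 + 2·3 + 3·2; 4·4 + 3·3 + 2·2) = (42, 36, 29)
w3 = Bw2 = (500, 411, 334)
Ratio: 500/42 = 11.905

μ ≈ 11.905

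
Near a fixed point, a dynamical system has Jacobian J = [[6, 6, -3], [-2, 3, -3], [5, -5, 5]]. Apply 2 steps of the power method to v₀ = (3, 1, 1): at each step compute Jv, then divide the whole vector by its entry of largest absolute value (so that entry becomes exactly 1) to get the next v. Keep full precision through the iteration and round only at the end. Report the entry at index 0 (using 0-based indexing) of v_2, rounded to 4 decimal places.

0.2143

Jv0 = (21.00000, -6.00000, 15.00000); divide by 21.00000 → v1 = (1.00000, -0.28571, 0.71429)
Jv1 = (2.14286, -5.00000, 10.00000); divide by 10.00000 → v2 = (0.21429, -0.50000, 1.00000)
Requested entry of v2: 45/210 = 0.2143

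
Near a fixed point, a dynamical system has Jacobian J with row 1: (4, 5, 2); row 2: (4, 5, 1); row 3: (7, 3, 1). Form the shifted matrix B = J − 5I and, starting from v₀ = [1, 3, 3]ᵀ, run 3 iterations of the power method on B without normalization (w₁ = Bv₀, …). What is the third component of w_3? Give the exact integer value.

-167

B = J − 5I has rows (-1, 5, 2); (4, 0, 1); (7, 3, -4)
w1 = Bv₀ = ((-1)·1 + 5·3 + 2·3; 4·1 + 0·3 + 1·3; 7·1 + 3·3 + (-4)·3) = (20, 7, 4)
w2 = Bw1 = ((-1)·20 + 5·7 + 2·4; 4·20 + 0·7 + 1·4; 7·20 + 3·7 + (-4)·4) = (23, 84, 145)
w3 = Bw2 = (687, 237, -167)
Requested component of w3: -167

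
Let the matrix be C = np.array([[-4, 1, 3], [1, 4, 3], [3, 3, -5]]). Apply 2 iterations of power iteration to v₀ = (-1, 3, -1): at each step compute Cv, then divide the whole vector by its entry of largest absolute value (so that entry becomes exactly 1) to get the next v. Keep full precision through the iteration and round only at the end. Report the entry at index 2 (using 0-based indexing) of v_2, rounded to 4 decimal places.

Cv0 = (4.00000, 8.00000, 11.00000); divide by 11.00000 → v1 = (0.36364, 0.72727, 1.00000)
Cv1 = (2.27273, 6.27273, -1.72727); divide by 6.27273 → v2 = (0.36232, 1.00000, -0.27536)
Requested entry of v2: -19/69 = -0.2754

-0.2754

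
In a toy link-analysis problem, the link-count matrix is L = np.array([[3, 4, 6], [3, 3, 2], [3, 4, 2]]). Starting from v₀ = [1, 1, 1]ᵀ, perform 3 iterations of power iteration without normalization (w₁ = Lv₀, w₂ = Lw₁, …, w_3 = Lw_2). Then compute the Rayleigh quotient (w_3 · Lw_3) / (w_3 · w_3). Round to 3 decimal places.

w1 = Lv₀ = (13, 8, 9)
w2 = Lw1 = (125, 81, 89)
w3 = Lw2 = (1233, 796, 877)
Lw3 = (12145, 7841, 8637)
w3·Lw3 = 1233·12145 + 796·7841 + 877·8637 = 28790870; w3·w3 = 1233·1233 + 796·796 + 877·877 = 2923034
λ ≈ 28790870/2923034 = 9.850

9.850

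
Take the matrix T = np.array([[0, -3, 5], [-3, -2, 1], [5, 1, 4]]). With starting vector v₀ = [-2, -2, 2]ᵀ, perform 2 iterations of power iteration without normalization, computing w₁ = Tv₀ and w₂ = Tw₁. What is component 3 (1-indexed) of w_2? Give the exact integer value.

76

w1 = Tv₀ = (16, 12, -4)
w2 = Tw1 = (-56, -76, 76)
The requested component of w2 is 76.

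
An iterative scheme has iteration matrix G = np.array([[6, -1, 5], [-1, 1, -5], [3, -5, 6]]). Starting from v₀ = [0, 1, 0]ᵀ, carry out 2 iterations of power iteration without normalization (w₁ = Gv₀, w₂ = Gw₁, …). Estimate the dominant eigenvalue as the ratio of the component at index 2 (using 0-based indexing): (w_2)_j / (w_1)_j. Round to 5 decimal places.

7.60000

w1 = Gv₀ = (6·0 + (-1)·1 + 5·0; (-1)·0 + 1·1 + (-5)·0; 3·0 + (-5)·1 + 6·0) = (-1, 1, -5)
w2 = Gw1 = (6·(-1) + (-1)·1 + 5·(-5); (-1)·(-1) + 1·1 + (-5)·(-5); 3·(-1) + (-5)·1 + 6·(-5)) = (-32, 27, -38)
Ratio at component: -38 / -5 = 7.60000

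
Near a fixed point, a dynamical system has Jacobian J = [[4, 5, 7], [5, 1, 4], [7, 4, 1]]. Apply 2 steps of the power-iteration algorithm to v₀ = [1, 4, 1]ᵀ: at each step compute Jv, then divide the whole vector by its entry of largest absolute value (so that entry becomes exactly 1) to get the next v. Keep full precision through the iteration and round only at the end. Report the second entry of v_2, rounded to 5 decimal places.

Jv0 = (31.000000, 13.000000, 24.000000); divide by 31.000000 → v1 = (1.000000, 0.419355, 0.774194)
Jv1 = (11.516129, 8.516129, 9.451613); divide by 11.516129 → v2 = (1.000000, 0.739496, 0.820728)
Requested entry of v2: 264/357 = 0.73950

0.73950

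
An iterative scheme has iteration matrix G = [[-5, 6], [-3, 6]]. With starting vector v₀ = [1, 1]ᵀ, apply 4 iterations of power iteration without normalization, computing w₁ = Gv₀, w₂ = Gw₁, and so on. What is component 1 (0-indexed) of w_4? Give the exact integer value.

w1 = Gv₀ = ((-5)·1 + 6·1; (-3)·1 + 6·1) = (1, 3)
w2 = Gw1 = ((-5)·1 + 6·3; (-3)·1 + 6·3) = (13, 15)
w3 = Gw2 = (25, 51)
w4 = Gw3 = (181, 231)
The requested component of w4 is 231.

231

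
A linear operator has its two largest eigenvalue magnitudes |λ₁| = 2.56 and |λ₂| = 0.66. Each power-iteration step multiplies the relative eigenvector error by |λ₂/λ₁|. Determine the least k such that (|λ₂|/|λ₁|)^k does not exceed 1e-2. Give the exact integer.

4

|λ₂/λ₁| = 0.66/2.56 = 0.25781
Need k ≥ ln(1e-2) / ln(0.25781) = -4.6052 / -1.3555 ≈ 3.397
Smallest integer k satisfying the bound: 4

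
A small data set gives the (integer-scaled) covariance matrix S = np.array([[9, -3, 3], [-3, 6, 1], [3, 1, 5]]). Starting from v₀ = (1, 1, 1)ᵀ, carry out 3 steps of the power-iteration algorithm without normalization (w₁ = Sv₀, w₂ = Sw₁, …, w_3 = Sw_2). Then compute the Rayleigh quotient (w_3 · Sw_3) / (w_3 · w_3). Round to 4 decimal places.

11.0321

w1 = Sv₀ = (9, 4, 9)
w2 = Sw1 = (96, 6, 76)
w3 = Sw2 = (1074, -176, 674)
Sw3 = (12216, -3604, 6416)
w3·Sw3 = 1074·12216 + (-176)·(-3604) + 674·6416 = 18078672; w3·w3 = 1074·1074 + (-176)·(-176) + 674·674 = 1638728
λ ≈ 18078672/1638728 = 11.0321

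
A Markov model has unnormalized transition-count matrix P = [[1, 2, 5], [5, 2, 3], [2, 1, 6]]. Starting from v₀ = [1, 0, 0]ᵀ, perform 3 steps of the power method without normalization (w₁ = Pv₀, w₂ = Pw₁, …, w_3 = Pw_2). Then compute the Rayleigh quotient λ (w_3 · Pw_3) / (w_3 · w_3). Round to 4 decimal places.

w1 = Pv₀ = (1·1 + 2·0 + 5·0; 5·1 + 2·0 + 3·0; 2·1 + 1·0 + 6·0) = (1, 5, 2)
w2 = Pw1 = (1·1 + 2·5 + 5·2; 5·1 + 2·5 + 3·2; 2·1 + 1·5 + 6·2) = (21, 21, 19)
w3 = Pw2 = (158, 204, 177)
Pw3 = (1451, 1729, 1582)
w3·Pw3 = 158·1451 + 204·1729 + 177·1582 = 861988; w3·w3 = 158·158 + 204·204 + 177·177 = 97909
λ ≈ 861988/97909 = 8.8040

λ ≈ 8.8040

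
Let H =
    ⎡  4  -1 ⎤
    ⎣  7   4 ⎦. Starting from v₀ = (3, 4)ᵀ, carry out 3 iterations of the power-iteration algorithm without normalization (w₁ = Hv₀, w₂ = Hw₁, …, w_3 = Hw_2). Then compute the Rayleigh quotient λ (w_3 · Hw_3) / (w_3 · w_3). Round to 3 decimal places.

λ ≈ 2.410

w1 = Hv₀ = (4·3 + (-1)·4; 7·3 + 4·4) = (8, 37)
w2 = Hw1 = (4·8 + (-1)·37; 7·8 + 4·37) = (-5, 204)
w3 = Hw2 = (-224, 781)
Hw3 = (-1677, 1556)
w3·Hw3 = (-224)·(-1677) + 781·1556 = 1590884; w3·w3 = (-224)·(-224) + 781·781 = 660137
λ ≈ 1590884/660137 = 2.410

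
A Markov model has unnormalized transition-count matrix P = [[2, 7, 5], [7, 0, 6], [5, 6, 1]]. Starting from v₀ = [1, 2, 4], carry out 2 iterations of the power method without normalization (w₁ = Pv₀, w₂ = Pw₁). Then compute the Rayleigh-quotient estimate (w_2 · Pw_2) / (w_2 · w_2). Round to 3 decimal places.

13.007

w1 = Pv₀ = (2·1 + 7·2 + 5·4; 7·1 + 0·2 + 6·4; 5·1 + 6·2 + 1·4) = (36, 31, 21)
w2 = Pw1 = (2·36 + 7·31 + 5·21; 7·36 + 0·31 + 6·21; 5·36 + 6·31 + 1·21) = (394, 378, 387)
Pw2 = (5369, 5080, 4625)
w2·Pw2 = 394·5369 + 378·5080 + 387·4625 = 5825501; w2·w2 = 394·394 + 378·378 + 387·387 = 447889
λ ≈ 5825501/447889 = 13.007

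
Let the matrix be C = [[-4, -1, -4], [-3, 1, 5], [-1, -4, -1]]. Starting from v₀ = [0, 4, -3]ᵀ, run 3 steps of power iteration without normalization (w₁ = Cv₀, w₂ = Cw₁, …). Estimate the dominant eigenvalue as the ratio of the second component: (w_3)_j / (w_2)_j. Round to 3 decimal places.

λ ≈ -0.520

w1 = Cv₀ = ((-4)·0 + (-1)·4 + (-4)·(-3); (-3)·0 + 1·4 + 5·(-3); (-1)·0 + (-4)·4 + (-1)·(-3)) = (8, -11, -13)
w2 = Cw1 = ((-4)·8 + (-1)·(-11) + (-4)·(-13); (-3)·8 + 1·(-11) + 5·(-13); (-1)·8 + (-4)·(-11) + (-1)·(-13)) = (31, -100, 49)
w3 = Cw2 = (-220, 52, 320)
Ratio at component: 52 / -100 = -0.520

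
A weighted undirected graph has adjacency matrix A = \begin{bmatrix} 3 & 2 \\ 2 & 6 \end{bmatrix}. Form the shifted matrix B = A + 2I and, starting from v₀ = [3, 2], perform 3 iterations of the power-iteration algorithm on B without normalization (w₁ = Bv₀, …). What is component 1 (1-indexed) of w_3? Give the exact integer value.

B = A + 2I has rows (5, 2); (2, 8)
w1 = Bv₀ = (5·3 + 2·2; 2·3 + 8·2) = (19, 22)
w2 = Bw1 = (5·19 + 2·22; 2·19 + 8·22) = (139, 214)
w3 = Bw2 = (1123, 1990)
Requested component of w3: 1123

1123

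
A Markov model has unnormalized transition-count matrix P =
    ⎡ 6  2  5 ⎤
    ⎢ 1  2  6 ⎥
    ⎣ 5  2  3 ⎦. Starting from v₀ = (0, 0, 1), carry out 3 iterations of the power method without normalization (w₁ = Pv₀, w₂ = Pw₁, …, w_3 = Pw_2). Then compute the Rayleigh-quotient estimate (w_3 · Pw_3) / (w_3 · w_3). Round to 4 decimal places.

11.0780

w1 = Pv₀ = (6·0 + 2·0 + 5·1; 1·0 + 2·0 + 6·1; 5·0 + 2·0 + 3·1) = (5, 6, 3)
w2 = Pw1 = (6·5 + 2·6 + 5·3; 1·5 + 2·6 + 6·3; 5·5 + 2·6 + 3·3) = (57, 35, 46)
w3 = Pw2 = (642, 403, 493)
Pw3 = (7123, 4406, 5495)
w3·Pw3 = 642·7123 + 403·4406 + 493·5495 = 9057619; w3·w3 = 642·642 + 403·403 + 493·493 = 817622
λ ≈ 9057619/817622 = 11.0780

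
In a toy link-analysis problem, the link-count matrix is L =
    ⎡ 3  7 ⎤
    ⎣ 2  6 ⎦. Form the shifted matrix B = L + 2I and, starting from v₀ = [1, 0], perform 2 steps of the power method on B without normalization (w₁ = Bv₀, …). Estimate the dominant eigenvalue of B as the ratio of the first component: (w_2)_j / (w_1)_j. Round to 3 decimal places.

μ ≈ 7.800

B = L + 2I has rows (5, 7); (2, 8)
w1 = Bv₀ = (5·1 + 7·0; 2·1 + 8·0) = (5, 2)
w2 = Bw1 = (5·5 + 7·2; 2·5 + 8·2) = (39, 26)
Ratio: 39/5 = 7.800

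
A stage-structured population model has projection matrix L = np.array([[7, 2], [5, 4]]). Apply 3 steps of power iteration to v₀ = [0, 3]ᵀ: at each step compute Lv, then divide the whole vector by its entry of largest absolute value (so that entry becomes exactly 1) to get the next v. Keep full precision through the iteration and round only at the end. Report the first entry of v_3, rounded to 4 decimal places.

0.9626

Lv0 = (6.00000, 12.00000); divide by 12.00000 → v1 = (0.50000, 1.00000)
Lv1 = (5.50000, 6.50000); divide by 6.50000 → v2 = (0.84615, 1.00000)
Lv2 = (7.92308, 8.23077); divide by 8.23077 → v3 = (0.96262, 1.00000)
Requested entry of v3: 618/642 = 0.9626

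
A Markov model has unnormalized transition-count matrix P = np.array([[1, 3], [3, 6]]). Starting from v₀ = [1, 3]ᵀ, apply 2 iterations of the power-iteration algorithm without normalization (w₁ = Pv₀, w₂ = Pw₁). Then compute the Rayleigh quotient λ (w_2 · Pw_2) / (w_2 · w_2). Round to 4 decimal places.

λ ≈ 7.4051

w1 = Pv₀ = (1·1 + 3·3; 3·1 + 6·3) = (10, 21)
w2 = Pw1 = (1·10 + 3·21; 3·10 + 6·21) = (73, 156)
Pw2 = (541, 1155)
w2·Pw2 = 73·541 + 156·1155 = 219673; w2·w2 = 73·73 + 156·156 = 29665
λ ≈ 219673/29665 = 7.4051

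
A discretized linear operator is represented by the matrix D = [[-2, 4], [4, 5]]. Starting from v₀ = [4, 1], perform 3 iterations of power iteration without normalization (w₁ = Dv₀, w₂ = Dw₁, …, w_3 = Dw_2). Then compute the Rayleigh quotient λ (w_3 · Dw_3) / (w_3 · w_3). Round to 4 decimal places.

λ ≈ 6.3201

w1 = Dv₀ = (-4, 21)
w2 = Dw1 = (92, 89)
w3 = Dw2 = (172, 813)
Dw3 = (2908, 4753)
w3·Dw3 = 172·2908 + 813·4753 = 4364365; w3·w3 = 172·172 + 813·813 = 690553
λ ≈ 4364365/690553 = 6.3201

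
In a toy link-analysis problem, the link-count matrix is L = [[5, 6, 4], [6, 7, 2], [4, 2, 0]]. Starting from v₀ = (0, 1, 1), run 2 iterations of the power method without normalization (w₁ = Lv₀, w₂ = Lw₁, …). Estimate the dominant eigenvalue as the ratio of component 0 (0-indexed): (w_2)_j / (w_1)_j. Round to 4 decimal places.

11.2000

w1 = Lv₀ = (10, 9, 2)
w2 = Lw1 = (112, 127, 58)
Ratio at component: 112 / 10 = 11.2000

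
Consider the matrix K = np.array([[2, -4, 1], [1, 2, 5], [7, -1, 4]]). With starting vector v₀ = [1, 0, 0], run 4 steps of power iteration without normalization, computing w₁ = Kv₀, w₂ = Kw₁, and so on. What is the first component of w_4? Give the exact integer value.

w1 = Kv₀ = (2, 1, 7)
w2 = Kw1 = (7, 39, 41)
w3 = Kw2 = (-101, 290, 174)
w4 = Kw3 = (-1188, 1349, -301)
The requested component of w4 is -1188.

-1188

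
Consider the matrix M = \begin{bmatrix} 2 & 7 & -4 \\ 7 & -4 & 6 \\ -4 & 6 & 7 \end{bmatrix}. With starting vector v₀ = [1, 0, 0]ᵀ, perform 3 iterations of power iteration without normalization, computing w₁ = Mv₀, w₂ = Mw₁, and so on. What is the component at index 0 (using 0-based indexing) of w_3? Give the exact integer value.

-152

w1 = Mv₀ = (2·1 + 7·0 + (-4)·0; 7·1 + (-4)·0 + 6·0; (-4)·1 + 6·0 + 7·0) = (2, 7, -4)
w2 = Mw1 = (2·2 + 7·7 + (-4)·(-4); 7·2 + (-4)·7 + 6·(-4); (-4)·2 + 6·7 + 7·(-4)) = (69, -38, 6)
w3 = Mw2 = (-152, 671, -462)
The requested component of w3 is -152.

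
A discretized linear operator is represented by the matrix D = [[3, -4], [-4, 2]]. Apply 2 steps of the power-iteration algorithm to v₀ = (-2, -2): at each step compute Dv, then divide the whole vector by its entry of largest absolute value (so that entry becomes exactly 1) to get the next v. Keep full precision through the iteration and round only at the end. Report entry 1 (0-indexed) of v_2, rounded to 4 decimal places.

0.0000

Dv0 = (2.00000, 4.00000); divide by 4.00000 → v1 = (0.50000, 1.00000)
Dv1 = (-2.50000, 0.00000); divide by -2.50000 → v2 = (1.00000, 0.00000)
Requested entry of v2: 0/-10 = 0.0000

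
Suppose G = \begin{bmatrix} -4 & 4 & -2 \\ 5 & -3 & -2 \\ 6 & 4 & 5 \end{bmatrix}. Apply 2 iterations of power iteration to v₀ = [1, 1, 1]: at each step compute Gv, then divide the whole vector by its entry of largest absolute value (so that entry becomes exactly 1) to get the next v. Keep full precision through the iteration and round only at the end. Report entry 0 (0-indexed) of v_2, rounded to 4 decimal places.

Gv0 = (-2.00000, 0.00000, 15.00000); divide by 15.00000 → v1 = (-0.13333, 0.00000, 1.00000)
Gv1 = (-1.46667, -2.66667, 4.20000); divide by 4.20000 → v2 = (-0.34921, -0.63492, 1.00000)
Requested entry of v2: -22/63 = -0.3492

-0.3492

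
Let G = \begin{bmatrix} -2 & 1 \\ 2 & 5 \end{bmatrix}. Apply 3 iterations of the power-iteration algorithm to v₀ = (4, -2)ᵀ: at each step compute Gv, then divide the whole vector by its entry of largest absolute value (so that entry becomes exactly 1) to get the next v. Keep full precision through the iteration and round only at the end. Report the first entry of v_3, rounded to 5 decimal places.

Gv0 = (-10.000000, -2.000000); divide by -10.000000 → v1 = (1.000000, 0.200000)
Gv1 = (-1.800000, 3.000000); divide by 3.000000 → v2 = (-0.600000, 1.000000)
Gv2 = (2.200000, 3.800000); divide by 3.800000 → v3 = (0.578947, 1.000000)
Requested entry of v3: -66/-114 = 0.57895

0.57895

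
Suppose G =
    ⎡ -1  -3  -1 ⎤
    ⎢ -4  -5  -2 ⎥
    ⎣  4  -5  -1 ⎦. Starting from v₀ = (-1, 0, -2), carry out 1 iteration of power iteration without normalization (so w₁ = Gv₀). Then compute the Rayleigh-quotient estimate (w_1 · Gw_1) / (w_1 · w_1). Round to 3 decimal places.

w1 = Gv₀ = ((-1)·(-1) + (-3)·0 + (-1)·(-2); (-4)·(-1) + (-5)·0 + (-2)·(-2); 4·(-1) + (-5)·0 + (-1)·(-2)) = (3, 8, -2)
Gw1 = (-25, -48, -26)
w1·Gw1 = 3·(-25) + 8·(-48) + (-2)·(-26) = -407; w1·w1 = 3·3 + 8·8 + (-2)·(-2) = 77
λ ≈ -407/77 = -5.286

λ ≈ -5.286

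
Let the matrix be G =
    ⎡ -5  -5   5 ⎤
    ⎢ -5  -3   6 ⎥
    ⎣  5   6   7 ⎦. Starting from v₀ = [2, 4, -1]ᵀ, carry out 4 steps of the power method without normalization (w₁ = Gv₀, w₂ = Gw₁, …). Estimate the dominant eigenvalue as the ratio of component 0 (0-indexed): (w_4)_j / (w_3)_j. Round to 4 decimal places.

-12.9366

w1 = Gv₀ = ((-5)·2 + (-5)·4 + 5·(-1); (-5)·2 + (-3)·4 + 6·(-1); 5·2 + 6·4 + 7·(-1)) = (-35, -28, 27)
w2 = Gw1 = ((-5)·(-35) + (-5)·(-28) + 5·27; (-5)·(-35) + (-3)·(-28) + 6·27; 5·(-35) + 6·(-28) + 7·27) = (450, 421, -154)
w3 = Gw2 = (-5125, -4437, 3698)
w4 = Gw3 = (66300, 61124, -26361)
Ratio at component: 66300 / -5125 = -12.9366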